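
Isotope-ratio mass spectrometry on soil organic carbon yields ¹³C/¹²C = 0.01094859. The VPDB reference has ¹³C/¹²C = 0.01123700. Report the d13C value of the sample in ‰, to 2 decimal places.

-25.67‰

d13C = (R_sample / R_standard − 1) × 1000
R_sample / R_standard = 0.01094859 / 0.01123700 = 0.974334
d13C = (0.974334 − 1) × 1000 = -25.666‰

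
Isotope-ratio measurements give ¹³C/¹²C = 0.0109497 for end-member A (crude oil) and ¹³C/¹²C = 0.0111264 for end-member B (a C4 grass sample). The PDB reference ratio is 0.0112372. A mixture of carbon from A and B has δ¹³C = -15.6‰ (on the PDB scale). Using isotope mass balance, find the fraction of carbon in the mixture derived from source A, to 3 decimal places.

δ_A = (0.0109497/0.0112372 − 1)×1000 = (0.974415 − 1)×1000 = -25.585‰
δ_B = (0.0111264/0.0112372 − 1)×1000 = (0.990140 − 1)×1000 = -9.860‰
f_A = (δ_mix − δ_B)/(δ_A − δ_B) = (-15.6 − (-9.860))/(-25.585 − (-9.860))
f_A = -5.740 / -15.725 = 0.3650

0.365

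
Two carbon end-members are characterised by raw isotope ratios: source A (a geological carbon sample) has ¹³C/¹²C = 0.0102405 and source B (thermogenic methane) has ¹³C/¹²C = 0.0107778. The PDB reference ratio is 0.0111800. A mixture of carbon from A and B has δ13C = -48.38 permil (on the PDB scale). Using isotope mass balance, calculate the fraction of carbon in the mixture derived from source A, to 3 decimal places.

0.258

δ_A = (0.0102405/0.0111800 − 1)×1000 = (0.915966 − 1)×1000 = -84.034 permil
δ_B = (0.0107778/0.0111800 − 1)×1000 = (0.964025 − 1)×1000 = -35.975 permil
f_A = (δ_mix − δ_B)/(δ_A − δ_B) = (-48.38 − (-35.975))/(-84.034 − (-35.975))
f_A = -12.405 / -48.059 = 0.2581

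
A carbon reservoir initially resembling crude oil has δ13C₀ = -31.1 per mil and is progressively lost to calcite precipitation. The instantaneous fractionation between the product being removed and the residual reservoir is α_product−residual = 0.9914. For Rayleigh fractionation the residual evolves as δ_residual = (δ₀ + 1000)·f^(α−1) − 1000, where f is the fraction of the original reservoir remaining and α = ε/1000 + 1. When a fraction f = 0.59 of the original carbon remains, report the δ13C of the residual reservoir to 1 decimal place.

Rayleigh residual: δ_res = (δ₀ + 1000)·f^(α−1) − 1000
α − 1 = -0.00860
f^(α−1) = 0.59^(-0.00860) = 1.004548
δ_res = (-31.1 + 1000) × 1.004548 − 1000 = 973.307 − 1000 = -26.69 per mil

-26.7 per mil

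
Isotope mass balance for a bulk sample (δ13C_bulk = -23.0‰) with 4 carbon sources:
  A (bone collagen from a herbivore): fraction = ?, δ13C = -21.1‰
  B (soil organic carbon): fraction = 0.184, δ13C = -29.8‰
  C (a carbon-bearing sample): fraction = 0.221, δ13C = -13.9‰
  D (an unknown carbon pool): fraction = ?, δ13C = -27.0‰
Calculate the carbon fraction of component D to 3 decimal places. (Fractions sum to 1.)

Let f_D and f_A be the unknown fractions; fractions sum to 1 so f_D + f_A = 0.595.
Mass balance: Σ fᵢ·δᵢ = δ_bulk ⇒ f_D·(-27.0) + f_A·(-21.1) = -23.0 − (-8.555) = -14.445
Substitute f_A = 0.595 − f_D:
f_D·(-27.0 − -21.1) = -14.445 − 0.595×(-21.1) = -1.890
f_D = -1.890 / -5.9 = 0.3204

0.320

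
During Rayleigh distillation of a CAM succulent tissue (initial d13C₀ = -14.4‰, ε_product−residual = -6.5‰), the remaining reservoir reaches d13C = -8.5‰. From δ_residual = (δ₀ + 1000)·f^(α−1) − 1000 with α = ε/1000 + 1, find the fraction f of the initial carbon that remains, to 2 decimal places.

0.40

α − 1 = ε/1000 = -0.0065
(δ_res + 1000)/(δ₀ + 1000) = (-8.5 + 1000)/(-14.4 + 1000) = 991.5/985.6 = 1.005986
f = 1.005986^(1/-0.0065) = exp(ln(1.005986)/-0.0065) = exp(0.00597/-0.0065)
f = exp(-0.9182) = 0.3992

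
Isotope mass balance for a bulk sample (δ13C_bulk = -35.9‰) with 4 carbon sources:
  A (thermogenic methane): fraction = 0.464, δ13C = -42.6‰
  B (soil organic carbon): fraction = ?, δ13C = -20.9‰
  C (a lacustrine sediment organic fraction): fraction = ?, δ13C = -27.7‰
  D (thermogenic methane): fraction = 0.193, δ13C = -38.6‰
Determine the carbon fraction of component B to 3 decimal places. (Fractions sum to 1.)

0.120

Let f_B and f_C be the unknown fractions; fractions sum to 1 so f_B + f_C = 0.343.
Mass balance: Σ fᵢ·δᵢ = δ_bulk ⇒ f_B·(-20.9) + f_C·(-27.7) = -35.9 − (-27.216) = -8.684
Substitute f_C = 0.343 − f_B:
f_B·(-20.9 − -27.7) = -8.684 − 0.343×(-27.7) = 0.817
f_B = 0.817 / 6.8 = 0.1202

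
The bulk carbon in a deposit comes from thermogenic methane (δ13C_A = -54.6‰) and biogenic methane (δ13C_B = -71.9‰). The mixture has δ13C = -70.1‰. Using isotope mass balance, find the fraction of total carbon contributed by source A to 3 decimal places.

0.104

δ_mix = f_A·δ_A + (1 − f_A)·δ_B  ⇒  f_A = (δ_mix − δ_B)/(δ_A − δ_B)
f_A = (-70.1 − (-71.9)) / (-54.6 − (-71.9))
f_A = 1.8 / 17.3 = 0.1040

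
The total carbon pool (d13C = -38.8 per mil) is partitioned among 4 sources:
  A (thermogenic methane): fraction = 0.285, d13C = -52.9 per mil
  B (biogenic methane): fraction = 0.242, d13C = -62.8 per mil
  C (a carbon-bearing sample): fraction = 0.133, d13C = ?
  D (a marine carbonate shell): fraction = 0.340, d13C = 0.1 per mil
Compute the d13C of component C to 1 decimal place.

-64.4 per mil

Isotope mass balance: δ_bulk = Σ fᵢ·δᵢ.
-38.8 = 0.285×(-52.9) + 0.242×(-62.8) + 0.133×δ_C + 0.340×(0.1)
0.133·δ_C = -38.8 − (-30.240) = -8.560
δ_C = -8.560 / 0.133 = -64.36 per mil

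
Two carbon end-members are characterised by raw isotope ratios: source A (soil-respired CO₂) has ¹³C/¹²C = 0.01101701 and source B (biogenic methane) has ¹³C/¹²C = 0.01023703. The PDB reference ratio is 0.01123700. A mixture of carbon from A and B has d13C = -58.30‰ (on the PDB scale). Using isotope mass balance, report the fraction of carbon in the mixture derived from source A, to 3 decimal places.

0.442

δ_A = (0.01101701/0.01123700 − 1)×1000 = (0.980423 − 1)×1000 = -19.577‰
δ_B = (0.01023703/0.01123700 − 1)×1000 = (0.911011 − 1)×1000 = -88.989‰
f_A = (δ_mix − δ_B)/(δ_A − δ_B) = (-58.30 − (-88.989))/(-19.577 − (-88.989))
f_A = 30.689 / 69.412 = 0.4421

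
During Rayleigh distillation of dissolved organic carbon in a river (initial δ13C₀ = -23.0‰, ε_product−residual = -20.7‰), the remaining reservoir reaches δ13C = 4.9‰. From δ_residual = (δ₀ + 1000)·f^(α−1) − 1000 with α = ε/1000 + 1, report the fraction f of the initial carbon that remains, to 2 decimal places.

α − 1 = ε/1000 = -0.0207
(δ_res + 1000)/(δ₀ + 1000) = (4.9 + 1000)/(-23.0 + 1000) = 1004.9/977.0 = 1.028557
f = 1.028557^(1/-0.0207) = exp(ln(1.028557)/-0.0207) = exp(0.02816/-0.0207)
f = exp(-1.3602) = 0.2566

0.26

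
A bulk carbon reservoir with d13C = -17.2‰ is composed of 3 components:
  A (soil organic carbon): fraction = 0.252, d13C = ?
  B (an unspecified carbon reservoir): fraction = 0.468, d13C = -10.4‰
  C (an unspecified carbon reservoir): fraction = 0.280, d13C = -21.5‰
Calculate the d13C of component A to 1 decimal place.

Isotope mass balance: δ_bulk = Σ fᵢ·δᵢ.
-17.2 = 0.252×δ_A + 0.468×(-10.4) + 0.280×(-21.5)
0.252·δ_A = -17.2 − (-10.887) = -6.313
δ_A = -6.313 / 0.252 = -25.05‰

-25.1‰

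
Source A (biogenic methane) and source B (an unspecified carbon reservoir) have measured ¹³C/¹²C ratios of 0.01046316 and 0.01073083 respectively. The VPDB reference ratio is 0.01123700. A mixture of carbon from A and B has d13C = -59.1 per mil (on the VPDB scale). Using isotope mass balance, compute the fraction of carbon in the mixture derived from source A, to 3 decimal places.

0.590

δ_A = (0.01046316/0.01123700 − 1)×1000 = (0.931135 − 1)×1000 = -68.865 per mil
δ_B = (0.01073083/0.01123700 − 1)×1000 = (0.954955 − 1)×1000 = -45.045 per mil
f_A = (δ_mix − δ_B)/(δ_A − δ_B) = (-59.1 − (-45.045))/(-68.865 − (-45.045))
f_A = -14.055 / -23.820 = 0.5900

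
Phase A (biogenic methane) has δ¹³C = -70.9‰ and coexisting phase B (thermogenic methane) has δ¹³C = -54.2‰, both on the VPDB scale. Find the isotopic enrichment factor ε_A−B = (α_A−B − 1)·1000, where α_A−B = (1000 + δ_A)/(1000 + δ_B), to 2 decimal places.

-17.66‰

α_A−B = (1000 + -70.9) / (1000 + -54.2) = 929.1 / 945.8 = 0.982343
ε_A−B = (0.982343 − 1) × 1000 = -17.657‰
(The approximation ε ≈ δ_A − δ_B would give -16.7‰.)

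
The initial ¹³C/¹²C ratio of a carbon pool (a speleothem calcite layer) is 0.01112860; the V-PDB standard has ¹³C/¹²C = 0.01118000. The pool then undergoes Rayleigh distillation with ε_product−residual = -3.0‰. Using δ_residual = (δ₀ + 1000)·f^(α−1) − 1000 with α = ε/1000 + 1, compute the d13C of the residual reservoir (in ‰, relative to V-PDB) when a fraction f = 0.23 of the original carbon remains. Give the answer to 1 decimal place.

-0.2‰

δ₀ = (0.01112860/0.01118000 − 1)×1000 = (0.995403 − 1)×1000 = -4.597‰
α − 1 = ε/1000 = -0.0030
f^(α−1) = 0.23^(-0.0030) = 1.004419
δ_res = (-4.597 + 1000) × 1.004419 − 1000 = 999.801 − 1000 = -0.20‰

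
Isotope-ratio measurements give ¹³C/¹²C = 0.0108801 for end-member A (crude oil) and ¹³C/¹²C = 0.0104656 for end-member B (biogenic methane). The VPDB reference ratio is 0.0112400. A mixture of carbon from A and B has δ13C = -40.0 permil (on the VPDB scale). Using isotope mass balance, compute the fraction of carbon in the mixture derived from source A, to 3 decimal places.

δ_A = (0.0108801/0.0112400 − 1)×1000 = (0.967980 − 1)×1000 = -32.020 permil
δ_B = (0.0104656/0.0112400 − 1)×1000 = (0.931103 − 1)×1000 = -68.897 permil
f_A = (δ_mix − δ_B)/(δ_A − δ_B) = (-40.0 − (-68.897))/(-32.020 − (-68.897))
f_A = 28.897 / 36.877 = 0.7836

0.784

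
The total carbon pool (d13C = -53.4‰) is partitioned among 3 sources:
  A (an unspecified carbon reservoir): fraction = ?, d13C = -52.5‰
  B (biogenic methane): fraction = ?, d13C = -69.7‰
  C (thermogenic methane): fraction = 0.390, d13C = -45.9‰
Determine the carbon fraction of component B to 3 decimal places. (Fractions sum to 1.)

Let f_B and f_A be the unknown fractions; fractions sum to 1 so f_B + f_A = 0.610.
Mass balance: Σ fᵢ·δᵢ = δ_bulk ⇒ f_B·(-69.7) + f_A·(-52.5) = -53.4 − (-17.901) = -35.499
Substitute f_A = 0.610 − f_B:
f_B·(-69.7 − -52.5) = -35.499 − 0.610×(-52.5) = -3.474
f_B = -3.474 / -17.2 = 0.2020

0.202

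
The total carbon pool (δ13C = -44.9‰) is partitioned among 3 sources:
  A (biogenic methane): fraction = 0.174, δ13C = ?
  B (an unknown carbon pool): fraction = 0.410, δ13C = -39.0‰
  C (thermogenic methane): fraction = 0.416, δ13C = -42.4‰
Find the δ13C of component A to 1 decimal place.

Isotope mass balance: δ_bulk = Σ fᵢ·δᵢ.
-44.9 = 0.174×δ_A + 0.410×(-39.0) + 0.416×(-42.4)
0.174·δ_A = -44.9 − (-33.628) = -11.272
δ_A = -11.272 / 0.174 = -64.78‰

-64.8‰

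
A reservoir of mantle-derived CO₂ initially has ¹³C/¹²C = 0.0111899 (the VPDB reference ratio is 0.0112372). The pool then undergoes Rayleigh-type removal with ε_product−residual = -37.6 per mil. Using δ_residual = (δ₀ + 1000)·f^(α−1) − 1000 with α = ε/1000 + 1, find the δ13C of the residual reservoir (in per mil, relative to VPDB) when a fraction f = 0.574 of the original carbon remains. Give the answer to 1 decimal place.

16.8 per mil

δ₀ = (0.0111899/0.0112372 − 1)×1000 = (0.995791 − 1)×1000 = -4.209 per mil
α − 1 = ε/1000 = -0.0376
f^(α−1) = 0.574^(-0.0376) = 1.021092
δ_res = (-4.209 + 1000) × 1.021092 − 1000 = 1016.794 − 1000 = 16.79 per mil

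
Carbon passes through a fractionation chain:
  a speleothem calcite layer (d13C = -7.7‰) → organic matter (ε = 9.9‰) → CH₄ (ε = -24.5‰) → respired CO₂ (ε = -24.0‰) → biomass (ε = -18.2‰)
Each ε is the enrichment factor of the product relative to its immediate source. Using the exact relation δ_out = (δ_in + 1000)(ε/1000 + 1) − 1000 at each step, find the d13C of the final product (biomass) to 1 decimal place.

step 1: δ = (-7.70 + 1000)·(9.9/1000 + 1) − 1000 = 2.12‰
step 2: δ = (2.12 + 1000)·(-24.5/1000 + 1) − 1000 = -22.43‰
step 3: δ = (-22.43 + 1000)·(-24.0/1000 + 1) − 1000 = -45.89‰
step 4: δ = (-45.89 + 1000)·(-18.2/1000 + 1) − 1000 = -63.25‰

-63.3‰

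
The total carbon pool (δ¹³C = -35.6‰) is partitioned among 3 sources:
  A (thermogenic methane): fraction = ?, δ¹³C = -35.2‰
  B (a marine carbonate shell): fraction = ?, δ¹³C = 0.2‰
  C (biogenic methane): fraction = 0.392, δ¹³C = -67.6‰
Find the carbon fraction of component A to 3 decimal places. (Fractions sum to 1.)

0.261

Let f_A and f_B be the unknown fractions; fractions sum to 1 so f_A + f_B = 0.608.
Mass balance: Σ fᵢ·δᵢ = δ_bulk ⇒ f_A·(-35.2) + f_B·(0.2) = -35.6 − (-26.499) = -9.101
Substitute f_B = 0.608 − f_A:
f_A·(-35.2 − 0.2) = -9.101 − 0.608×(0.2) = -9.222
f_A = -9.222 / -35.4 = 0.2605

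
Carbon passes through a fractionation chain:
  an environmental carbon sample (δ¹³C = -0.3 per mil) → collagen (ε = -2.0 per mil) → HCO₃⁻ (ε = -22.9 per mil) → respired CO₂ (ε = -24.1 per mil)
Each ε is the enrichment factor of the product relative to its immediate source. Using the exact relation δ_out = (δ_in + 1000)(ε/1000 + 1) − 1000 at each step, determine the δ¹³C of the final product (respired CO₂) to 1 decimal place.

-48.6 per mil

step 1: δ = (-0.30 + 1000)·(-2.0/1000 + 1) − 1000 = -2.30 per mil
step 2: δ = (-2.30 + 1000)·(-22.9/1000 + 1) − 1000 = -25.15 per mil
step 3: δ = (-25.15 + 1000)·(-24.1/1000 + 1) − 1000 = -48.64 per mil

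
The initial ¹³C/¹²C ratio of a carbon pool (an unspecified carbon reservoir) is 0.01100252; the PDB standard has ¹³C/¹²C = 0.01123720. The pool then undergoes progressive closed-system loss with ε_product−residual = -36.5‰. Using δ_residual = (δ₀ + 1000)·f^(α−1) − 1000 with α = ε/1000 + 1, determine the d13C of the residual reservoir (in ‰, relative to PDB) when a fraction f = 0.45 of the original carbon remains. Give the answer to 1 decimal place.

δ₀ = (0.01100252/0.01123720 − 1)×1000 = (0.979116 − 1)×1000 = -20.884‰
α − 1 = ε/1000 = -0.0365
f^(α−1) = 0.45^(-0.0365) = 1.029574
δ_res = (-20.884 + 1000) × 1.029574 − 1000 = 1008.073 − 1000 = 8.07‰

8.1‰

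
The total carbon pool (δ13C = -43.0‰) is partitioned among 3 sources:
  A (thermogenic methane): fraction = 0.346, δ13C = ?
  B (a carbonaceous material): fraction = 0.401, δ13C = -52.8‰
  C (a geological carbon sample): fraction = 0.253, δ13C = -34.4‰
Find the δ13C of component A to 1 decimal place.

-37.9‰

Isotope mass balance: δ_bulk = Σ fᵢ·δᵢ.
-43.0 = 0.346×δ_A + 0.401×(-52.8) + 0.253×(-34.4)
0.346·δ_A = -43.0 − (-29.876) = -13.124
δ_A = -13.124 / 0.346 = -37.93‰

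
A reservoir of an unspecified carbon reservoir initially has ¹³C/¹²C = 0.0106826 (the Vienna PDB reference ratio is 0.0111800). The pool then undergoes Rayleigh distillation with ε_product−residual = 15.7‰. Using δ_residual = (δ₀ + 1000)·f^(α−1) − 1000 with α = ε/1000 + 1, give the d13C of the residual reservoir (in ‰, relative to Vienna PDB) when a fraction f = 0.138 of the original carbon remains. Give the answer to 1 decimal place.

-73.7‰

δ₀ = (0.0106826/0.0111800 − 1)×1000 = (0.955510 − 1)×1000 = -44.490‰
α − 1 = ε/1000 = 0.0157
f^(α−1) = 0.138^(0.0157) = 0.969385
δ_res = (-44.490 + 1000) × 0.969385 − 1000 = 926.256 − 1000 = -73.74‰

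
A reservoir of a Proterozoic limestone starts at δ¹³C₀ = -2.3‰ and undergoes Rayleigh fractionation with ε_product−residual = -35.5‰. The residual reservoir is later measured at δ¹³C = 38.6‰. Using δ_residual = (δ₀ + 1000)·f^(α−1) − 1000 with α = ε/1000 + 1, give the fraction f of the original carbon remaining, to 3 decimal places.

0.322

α − 1 = ε/1000 = -0.0355
(δ_res + 1000)/(δ₀ + 1000) = (38.6 + 1000)/(-2.3 + 1000) = 1038.6/997.7 = 1.040994
f = 1.040994^(1/-0.0355) = exp(ln(1.040994)/-0.0355) = exp(0.04018/-0.0355)
f = exp(-1.1317) = 0.3225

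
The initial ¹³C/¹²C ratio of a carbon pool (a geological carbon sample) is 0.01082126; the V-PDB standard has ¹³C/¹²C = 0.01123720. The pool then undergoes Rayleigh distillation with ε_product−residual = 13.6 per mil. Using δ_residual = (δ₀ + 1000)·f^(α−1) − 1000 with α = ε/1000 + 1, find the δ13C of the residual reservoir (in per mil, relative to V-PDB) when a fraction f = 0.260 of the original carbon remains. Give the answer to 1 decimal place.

-54.5 per mil

δ₀ = (0.01082126/0.01123720 − 1)×1000 = (0.962985 − 1)×1000 = -37.015 per mil
α − 1 = ε/1000 = 0.0136
f^(α−1) = 0.260^(0.0136) = 0.981847
δ_res = (-37.015 + 1000) × 0.981847 − 1000 = 945.504 − 1000 = -54.50 per mil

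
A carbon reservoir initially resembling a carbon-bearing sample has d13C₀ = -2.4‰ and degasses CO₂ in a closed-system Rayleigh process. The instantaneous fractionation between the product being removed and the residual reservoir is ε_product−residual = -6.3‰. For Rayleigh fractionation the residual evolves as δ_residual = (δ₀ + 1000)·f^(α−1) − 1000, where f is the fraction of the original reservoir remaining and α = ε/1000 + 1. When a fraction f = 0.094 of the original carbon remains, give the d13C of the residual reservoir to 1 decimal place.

12.6‰

Rayleigh residual: δ_res = (δ₀ + 1000)·f^(α−1) − 1000
α = ε/1000 + 1 = 0.99370, so α − 1 = -0.00630
f^(α−1) = 0.094^(-0.00630) = 1.015008
δ_res = (-2.4 + 1000) × 1.015008 − 1000 = 1012.572 − 1000 = 12.57‰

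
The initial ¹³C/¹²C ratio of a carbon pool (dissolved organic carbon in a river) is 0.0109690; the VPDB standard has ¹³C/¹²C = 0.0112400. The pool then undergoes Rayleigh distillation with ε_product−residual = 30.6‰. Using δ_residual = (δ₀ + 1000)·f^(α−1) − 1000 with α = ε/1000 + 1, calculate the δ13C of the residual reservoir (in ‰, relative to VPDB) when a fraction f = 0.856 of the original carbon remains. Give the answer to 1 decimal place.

δ₀ = (0.0109690/0.0112400 − 1)×1000 = (0.975890 − 1)×1000 = -24.110‰
α − 1 = ε/1000 = 0.0306
f^(α−1) = 0.856^(0.0306) = 0.995253
δ_res = (-24.110 + 1000) × 0.995253 − 1000 = 971.258 − 1000 = -28.74‰

-28.7‰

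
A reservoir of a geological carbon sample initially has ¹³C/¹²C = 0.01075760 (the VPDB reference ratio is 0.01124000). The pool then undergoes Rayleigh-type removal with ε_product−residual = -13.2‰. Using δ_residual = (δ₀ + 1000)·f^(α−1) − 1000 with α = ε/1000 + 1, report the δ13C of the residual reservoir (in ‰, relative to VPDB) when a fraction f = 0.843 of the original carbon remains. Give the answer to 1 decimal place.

δ₀ = (0.01075760/0.01124000 − 1)×1000 = (0.957082 − 1)×1000 = -42.918‰
α − 1 = ε/1000 = -0.0132
f^(α−1) = 0.843^(-0.0132) = 1.002257
δ_res = (-42.918 + 1000) × 1.002257 − 1000 = 959.242 − 1000 = -40.76‰

-40.8‰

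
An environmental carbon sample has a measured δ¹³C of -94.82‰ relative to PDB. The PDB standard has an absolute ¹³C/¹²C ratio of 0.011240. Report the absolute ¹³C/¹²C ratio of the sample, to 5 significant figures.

0.010174

R_sample = R_standard × (δ¹³C/1000 + 1)
R_sample = 0.011240 × (-94.82/1000 + 1) = 0.011240 × 0.905180
R_sample = 0.0101742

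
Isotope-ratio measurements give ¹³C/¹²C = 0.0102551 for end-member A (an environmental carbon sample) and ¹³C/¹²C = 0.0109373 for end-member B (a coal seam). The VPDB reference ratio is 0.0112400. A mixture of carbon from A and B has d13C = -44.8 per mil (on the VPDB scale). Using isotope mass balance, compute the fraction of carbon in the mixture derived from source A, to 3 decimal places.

0.294

δ_A = (0.0102551/0.0112400 − 1)×1000 = (0.912375 − 1)×1000 = -87.625 per mil
δ_B = (0.0109373/0.0112400 − 1)×1000 = (0.973069 − 1)×1000 = -26.931 per mil
f_A = (δ_mix − δ_B)/(δ_A − δ_B) = (-44.8 − (-26.931))/(-87.625 − (-26.931))
f_A = -17.869 / -60.694 = 0.2944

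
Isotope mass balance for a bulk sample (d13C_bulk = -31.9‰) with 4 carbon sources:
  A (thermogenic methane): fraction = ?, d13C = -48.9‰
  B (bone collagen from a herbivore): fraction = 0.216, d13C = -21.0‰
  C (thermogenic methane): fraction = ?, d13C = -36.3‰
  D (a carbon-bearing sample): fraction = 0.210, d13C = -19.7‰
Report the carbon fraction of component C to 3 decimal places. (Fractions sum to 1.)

Let f_C and f_A be the unknown fractions; fractions sum to 1 so f_C + f_A = 0.574.
Mass balance: Σ fᵢ·δᵢ = δ_bulk ⇒ f_C·(-36.3) + f_A·(-48.9) = -31.9 − (-8.673) = -23.227
Substitute f_A = 0.574 − f_C:
f_C·(-36.3 − -48.9) = -23.227 − 0.574×(-48.9) = 4.842
f_C = 4.842 / 12.6 = 0.3843

0.384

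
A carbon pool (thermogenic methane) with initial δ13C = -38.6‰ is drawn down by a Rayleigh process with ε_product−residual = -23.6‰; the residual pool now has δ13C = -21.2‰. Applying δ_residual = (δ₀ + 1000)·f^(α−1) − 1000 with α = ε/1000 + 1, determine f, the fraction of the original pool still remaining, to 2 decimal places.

0.47

α − 1 = ε/1000 = -0.0236
(δ_res + 1000)/(δ₀ + 1000) = (-21.2 + 1000)/(-38.6 + 1000) = 978.8/961.4 = 1.018099
f = 1.018099^(1/-0.0236) = exp(ln(1.018099)/-0.0236) = exp(0.01794/-0.0236)
f = exp(-0.7600) = 0.4677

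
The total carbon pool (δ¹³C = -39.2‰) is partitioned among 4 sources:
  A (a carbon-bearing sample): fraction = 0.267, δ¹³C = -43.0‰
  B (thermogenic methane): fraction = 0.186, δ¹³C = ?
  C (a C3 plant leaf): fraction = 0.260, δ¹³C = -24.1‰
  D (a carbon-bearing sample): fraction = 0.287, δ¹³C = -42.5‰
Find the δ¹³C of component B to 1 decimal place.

Isotope mass balance: δ_bulk = Σ fᵢ·δᵢ.
-39.2 = 0.267×(-43.0) + 0.186×δ_B + 0.260×(-24.1) + 0.287×(-42.5)
0.186·δ_B = -39.2 − (-29.945) = -9.256
δ_B = -9.256 / 0.186 = -49.76‰

-49.8‰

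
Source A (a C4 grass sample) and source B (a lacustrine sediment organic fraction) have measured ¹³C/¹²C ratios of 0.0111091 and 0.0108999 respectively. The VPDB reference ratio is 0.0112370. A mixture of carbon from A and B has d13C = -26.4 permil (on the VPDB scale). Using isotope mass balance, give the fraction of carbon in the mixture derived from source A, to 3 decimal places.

δ_A = (0.0111091/0.0112370 − 1)×1000 = (0.988618 − 1)×1000 = -11.382 permil
δ_B = (0.0108999/0.0112370 − 1)×1000 = (0.970001 − 1)×1000 = -29.999 permil
f_A = (δ_mix − δ_B)/(δ_A − δ_B) = (-26.4 − (-29.999))/(-11.382 − (-29.999))
f_A = 3.599 / 18.617 = 0.1933

0.193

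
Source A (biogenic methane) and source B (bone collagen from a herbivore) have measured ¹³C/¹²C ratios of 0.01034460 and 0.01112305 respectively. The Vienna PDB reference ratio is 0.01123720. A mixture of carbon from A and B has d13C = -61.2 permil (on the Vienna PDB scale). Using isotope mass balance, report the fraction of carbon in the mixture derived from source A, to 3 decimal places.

0.737

δ_A = (0.01034460/0.01123720 − 1)×1000 = (0.920567 − 1)×1000 = -79.433 permil
δ_B = (0.01112305/0.01123720 − 1)×1000 = (0.989842 − 1)×1000 = -10.158 permil
f_A = (δ_mix − δ_B)/(δ_A − δ_B) = (-61.2 − (-10.158))/(-79.433 − (-10.158))
f_A = -51.042 / -69.274 = 0.7368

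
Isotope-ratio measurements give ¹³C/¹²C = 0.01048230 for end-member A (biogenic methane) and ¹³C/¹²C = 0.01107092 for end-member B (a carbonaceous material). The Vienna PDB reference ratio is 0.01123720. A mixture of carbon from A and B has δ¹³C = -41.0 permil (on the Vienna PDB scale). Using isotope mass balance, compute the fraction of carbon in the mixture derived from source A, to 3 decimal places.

δ_A = (0.01048230/0.01123720 − 1)×1000 = (0.932821 − 1)×1000 = -67.179 permil
δ_B = (0.01107092/0.01123720 − 1)×1000 = (0.985203 − 1)×1000 = -14.797 permil
f_A = (δ_mix − δ_B)/(δ_A − δ_B) = (-41.0 − (-14.797))/(-67.179 − (-14.797))
f_A = -26.203 / -52.381 = 0.5002

0.500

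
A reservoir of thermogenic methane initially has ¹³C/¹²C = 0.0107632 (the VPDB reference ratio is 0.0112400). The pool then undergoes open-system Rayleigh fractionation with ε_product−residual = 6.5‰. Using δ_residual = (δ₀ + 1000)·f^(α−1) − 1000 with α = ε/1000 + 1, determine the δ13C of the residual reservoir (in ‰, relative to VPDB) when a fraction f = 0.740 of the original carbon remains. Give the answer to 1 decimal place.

δ₀ = (0.0107632/0.0112400 − 1)×1000 = (0.957580 − 1)×1000 = -42.420‰
α − 1 = ε/1000 = 0.0065
f^(α−1) = 0.740^(0.0065) = 0.998045
δ_res = (-42.420 + 1000) × 0.998045 − 1000 = 955.708 − 1000 = -44.29‰

-44.3‰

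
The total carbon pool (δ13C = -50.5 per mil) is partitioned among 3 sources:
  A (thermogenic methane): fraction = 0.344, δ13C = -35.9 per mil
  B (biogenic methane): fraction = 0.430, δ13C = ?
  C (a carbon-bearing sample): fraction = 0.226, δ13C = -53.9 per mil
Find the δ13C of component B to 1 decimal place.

Isotope mass balance: δ_bulk = Σ fᵢ·δᵢ.
-50.5 = 0.344×(-35.9) + 0.430×δ_B + 0.226×(-53.9)
0.430·δ_B = -50.5 − (-24.531) = -25.969
δ_B = -25.969 / 0.430 = -60.39 per mil

-60.4 per mil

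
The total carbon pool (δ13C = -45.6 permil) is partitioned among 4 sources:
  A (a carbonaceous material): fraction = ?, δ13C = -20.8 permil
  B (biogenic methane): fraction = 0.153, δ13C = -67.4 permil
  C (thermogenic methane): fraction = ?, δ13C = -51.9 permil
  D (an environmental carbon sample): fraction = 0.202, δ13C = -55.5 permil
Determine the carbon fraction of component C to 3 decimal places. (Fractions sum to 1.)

Let f_C and f_A be the unknown fractions; fractions sum to 1 so f_C + f_A = 0.645.
Mass balance: Σ fᵢ·δᵢ = δ_bulk ⇒ f_C·(-51.9) + f_A·(-20.8) = -45.6 − (-21.523) = -24.077
Substitute f_A = 0.645 − f_C:
f_C·(-51.9 − -20.8) = -24.077 − 0.645×(-20.8) = -10.661
f_C = -10.661 / -31.1 = 0.3428

0.343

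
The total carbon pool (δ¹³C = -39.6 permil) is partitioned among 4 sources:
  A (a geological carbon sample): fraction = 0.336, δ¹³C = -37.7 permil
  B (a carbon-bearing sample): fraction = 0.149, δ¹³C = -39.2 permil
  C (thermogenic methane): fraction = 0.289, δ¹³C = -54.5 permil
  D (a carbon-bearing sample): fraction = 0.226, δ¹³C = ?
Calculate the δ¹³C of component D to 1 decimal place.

-23.6 permil

Isotope mass balance: δ_bulk = Σ fᵢ·δᵢ.
-39.6 = 0.336×(-37.7) + 0.149×(-39.2) + 0.289×(-54.5) + 0.226×δ_D
0.226·δ_D = -39.6 − (-34.258) = -5.342
δ_D = -5.342 / 0.226 = -23.63 permil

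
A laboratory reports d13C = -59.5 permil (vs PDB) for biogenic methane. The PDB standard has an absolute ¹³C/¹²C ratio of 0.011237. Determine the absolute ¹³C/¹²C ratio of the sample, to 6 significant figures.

0.0105684

R_sample = R_standard × (d13C/1000 + 1)
R_sample = 0.011237 × (-59.5/1000 + 1) = 0.011237 × 0.940500
R_sample = 0.0105684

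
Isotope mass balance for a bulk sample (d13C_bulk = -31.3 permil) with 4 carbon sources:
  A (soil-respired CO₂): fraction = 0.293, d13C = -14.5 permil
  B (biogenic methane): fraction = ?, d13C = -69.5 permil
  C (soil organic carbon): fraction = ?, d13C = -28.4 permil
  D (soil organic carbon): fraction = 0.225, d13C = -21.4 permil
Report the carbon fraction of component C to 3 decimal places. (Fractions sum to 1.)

0.274

Let f_C and f_B be the unknown fractions; fractions sum to 1 so f_C + f_B = 0.482.
Mass balance: Σ fᵢ·δᵢ = δ_bulk ⇒ f_C·(-28.4) + f_B·(-69.5) = -31.3 − (-9.063) = -22.236
Substitute f_B = 0.482 − f_C:
f_C·(-28.4 − -69.5) = -22.236 − 0.482×(-69.5) = 11.263
f_C = 11.263 / 41.1 = 0.2740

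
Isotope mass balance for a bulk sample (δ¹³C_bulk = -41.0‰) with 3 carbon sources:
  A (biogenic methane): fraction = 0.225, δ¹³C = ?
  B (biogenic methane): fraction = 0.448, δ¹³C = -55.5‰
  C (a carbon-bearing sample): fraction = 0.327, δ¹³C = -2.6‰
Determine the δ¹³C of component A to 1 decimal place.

Isotope mass balance: δ_bulk = Σ fᵢ·δᵢ.
-41.0 = 0.225×δ_A + 0.448×(-55.5) + 0.327×(-2.6)
0.225·δ_A = -41.0 − (-25.714) = -15.286
δ_A = -15.286 / 0.225 = -67.94‰

-67.9‰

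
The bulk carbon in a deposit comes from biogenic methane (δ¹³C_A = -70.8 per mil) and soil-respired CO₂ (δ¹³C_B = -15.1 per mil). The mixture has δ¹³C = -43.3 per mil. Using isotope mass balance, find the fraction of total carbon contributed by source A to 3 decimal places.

0.506

δ_mix = f_A·δ_A + (1 − f_A)·δ_B  ⇒  f_A = (δ_mix − δ_B)/(δ_A − δ_B)
f_A = (-43.3 − (-15.1)) / (-70.8 − (-15.1))
f_A = -28.2 / -55.7 = 0.5063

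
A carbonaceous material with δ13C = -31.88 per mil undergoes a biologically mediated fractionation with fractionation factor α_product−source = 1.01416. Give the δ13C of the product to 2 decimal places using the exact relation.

δ_product = (δ_source + 1000)·α − 1000
δ_product = (-31.88 + 1000) × 1.01416 − 1000
δ_product = 981.829 − 1000 = -18.171 per mil

-18.17 per mil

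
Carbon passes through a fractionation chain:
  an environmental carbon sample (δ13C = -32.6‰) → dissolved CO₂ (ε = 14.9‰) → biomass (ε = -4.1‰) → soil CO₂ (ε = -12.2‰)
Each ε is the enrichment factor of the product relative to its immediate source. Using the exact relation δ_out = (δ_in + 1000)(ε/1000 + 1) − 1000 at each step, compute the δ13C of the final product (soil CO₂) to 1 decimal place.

step 1: δ = (-32.60 + 1000)·(14.9/1000 + 1) − 1000 = -18.19‰
step 2: δ = (-18.19 + 1000)·(-4.1/1000 + 1) − 1000 = -22.21‰
step 3: δ = (-22.21 + 1000)·(-12.2/1000 + 1) − 1000 = -34.14‰

-34.1‰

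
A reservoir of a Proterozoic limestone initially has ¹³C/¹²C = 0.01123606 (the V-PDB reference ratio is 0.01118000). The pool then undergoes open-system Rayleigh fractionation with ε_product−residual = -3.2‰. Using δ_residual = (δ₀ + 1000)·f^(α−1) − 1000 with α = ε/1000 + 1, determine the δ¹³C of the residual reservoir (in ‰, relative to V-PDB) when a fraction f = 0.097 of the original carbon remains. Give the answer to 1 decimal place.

δ₀ = (0.01123606/0.01118000 − 1)×1000 = (1.005014 − 1)×1000 = 5.014‰
α − 1 = ε/1000 = -0.0032
f^(α−1) = 0.097^(-0.0032) = 1.007494
δ_res = (5.014 + 1000) × 1.007494 − 1000 = 1012.546 − 1000 = 12.55‰

12.5‰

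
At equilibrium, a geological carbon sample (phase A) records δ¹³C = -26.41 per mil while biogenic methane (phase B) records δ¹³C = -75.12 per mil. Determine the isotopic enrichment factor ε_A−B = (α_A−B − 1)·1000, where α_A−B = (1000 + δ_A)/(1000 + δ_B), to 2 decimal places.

α_A−B = (1000 + -26.41) / (1000 + -75.12) = 973.59 / 924.88 = 1.052666
ε_A−B = (1.052666 − 1) × 1000 = 52.666 per mil
(The approximation ε ≈ δ_A − δ_B would give 48.71 per mil.)

52.67 per mil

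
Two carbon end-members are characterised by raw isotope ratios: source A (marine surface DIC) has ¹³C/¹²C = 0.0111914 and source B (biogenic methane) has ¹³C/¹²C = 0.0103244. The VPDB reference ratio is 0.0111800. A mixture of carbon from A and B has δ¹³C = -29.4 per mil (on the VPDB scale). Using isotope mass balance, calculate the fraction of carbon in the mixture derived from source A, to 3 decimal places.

0.608

δ_A = (0.0111914/0.0111800 − 1)×1000 = (1.001020 − 1)×1000 = 1.020 per mil
δ_B = (0.0103244/0.0111800 − 1)×1000 = (0.923470 − 1)×1000 = -76.530 per mil
f_A = (δ_mix − δ_B)/(δ_A − δ_B) = (-29.4 − (-76.530))/(1.020 − (-76.530))
f_A = 47.130 / 77.549 = 0.6077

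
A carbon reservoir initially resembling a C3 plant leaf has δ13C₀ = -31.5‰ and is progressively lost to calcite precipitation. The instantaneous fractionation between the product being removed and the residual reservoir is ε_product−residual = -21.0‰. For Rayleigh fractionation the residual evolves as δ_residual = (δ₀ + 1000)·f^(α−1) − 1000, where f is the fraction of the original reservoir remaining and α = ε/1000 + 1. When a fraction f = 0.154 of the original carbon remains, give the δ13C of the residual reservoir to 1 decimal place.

7.3‰

Rayleigh residual: δ_res = (δ₀ + 1000)·f^(α−1) − 1000
α = ε/1000 + 1 = 0.97900, so α − 1 = -0.02100
f^(α−1) = 0.154^(-0.02100) = 1.040069
δ_res = (-31.5 + 1000) × 1.040069 − 1000 = 1007.307 − 1000 = 7.31‰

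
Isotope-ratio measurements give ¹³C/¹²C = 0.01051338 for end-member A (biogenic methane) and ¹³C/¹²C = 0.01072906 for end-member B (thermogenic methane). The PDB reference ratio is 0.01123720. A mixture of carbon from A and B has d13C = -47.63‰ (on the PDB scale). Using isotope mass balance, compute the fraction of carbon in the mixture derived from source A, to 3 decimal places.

δ_A = (0.01051338/0.01123720 − 1)×1000 = (0.935587 − 1)×1000 = -64.413‰
δ_B = (0.01072906/0.01123720 − 1)×1000 = (0.954781 − 1)×1000 = -45.219‰
f_A = (δ_mix − δ_B)/(δ_A − δ_B) = (-47.63 − (-45.219))/(-64.413 − (-45.219))
f_A = -2.411 / -19.193 = 0.1256

0.126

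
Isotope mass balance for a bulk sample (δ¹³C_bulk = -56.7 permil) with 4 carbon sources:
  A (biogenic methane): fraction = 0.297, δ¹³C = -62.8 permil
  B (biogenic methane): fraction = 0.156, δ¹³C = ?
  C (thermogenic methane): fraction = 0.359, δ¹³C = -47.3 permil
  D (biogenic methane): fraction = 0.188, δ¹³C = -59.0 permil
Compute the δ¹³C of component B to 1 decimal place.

-63.9 permil

Isotope mass balance: δ_bulk = Σ fᵢ·δᵢ.
-56.7 = 0.297×(-62.8) + 0.156×δ_B + 0.359×(-47.3) + 0.188×(-59.0)
0.156·δ_B = -56.7 − (-46.724) = -9.976
δ_B = -9.976 / 0.156 = -63.95 permil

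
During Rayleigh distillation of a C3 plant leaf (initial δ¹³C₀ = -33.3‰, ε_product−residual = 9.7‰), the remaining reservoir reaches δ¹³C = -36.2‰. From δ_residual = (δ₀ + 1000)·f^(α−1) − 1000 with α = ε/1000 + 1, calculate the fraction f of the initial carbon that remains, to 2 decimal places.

α − 1 = ε/1000 = 0.0097
(δ_res + 1000)/(δ₀ + 1000) = (-36.2 + 1000)/(-33.3 + 1000) = 963.8/966.7 = 0.997000
f = 0.997000^(1/0.0097) = exp(ln(0.997000)/0.0097) = exp(-0.00300/0.0097)
f = exp(-0.3097) = 0.7336

0.73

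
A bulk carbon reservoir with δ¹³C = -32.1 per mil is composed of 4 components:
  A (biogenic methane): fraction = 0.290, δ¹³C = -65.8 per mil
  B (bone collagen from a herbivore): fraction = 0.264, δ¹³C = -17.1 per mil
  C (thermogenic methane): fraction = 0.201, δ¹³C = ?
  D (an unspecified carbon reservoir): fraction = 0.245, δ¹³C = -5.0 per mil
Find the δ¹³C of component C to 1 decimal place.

-36.2 per mil

Isotope mass balance: δ_bulk = Σ fᵢ·δᵢ.
-32.1 = 0.290×(-65.8) + 0.264×(-17.1) + 0.201×δ_C + 0.245×(-5.0)
0.201·δ_C = -32.1 − (-24.821) = -7.279
δ_C = -7.279 / 0.201 = -36.21 per mil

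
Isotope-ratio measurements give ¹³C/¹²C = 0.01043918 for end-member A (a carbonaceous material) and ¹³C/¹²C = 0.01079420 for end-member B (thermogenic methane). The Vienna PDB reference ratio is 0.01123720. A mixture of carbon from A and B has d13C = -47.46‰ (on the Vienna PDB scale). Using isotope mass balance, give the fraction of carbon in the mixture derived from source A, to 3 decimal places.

δ_A = (0.01043918/0.01123720 − 1)×1000 = (0.928984 − 1)×1000 = -71.016‰
δ_B = (0.01079420/0.01123720 − 1)×1000 = (0.960577 − 1)×1000 = -39.423‰
f_A = (δ_mix − δ_B)/(δ_A − δ_B) = (-47.46 − (-39.423))/(-71.016 − (-39.423))
f_A = -8.037 / -31.593 = 0.2544

0.254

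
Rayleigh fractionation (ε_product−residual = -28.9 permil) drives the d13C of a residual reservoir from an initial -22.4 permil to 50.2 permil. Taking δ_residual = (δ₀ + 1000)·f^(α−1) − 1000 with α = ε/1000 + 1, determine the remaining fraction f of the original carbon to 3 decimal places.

0.084

α − 1 = ε/1000 = -0.0289
(δ_res + 1000)/(δ₀ + 1000) = (50.2 + 1000)/(-22.4 + 1000) = 1050.2/977.6 = 1.074264
f = 1.074264^(1/-0.0289) = exp(ln(1.074264)/-0.0289) = exp(0.07164/-0.0289)
f = exp(-2.4787) = 0.0838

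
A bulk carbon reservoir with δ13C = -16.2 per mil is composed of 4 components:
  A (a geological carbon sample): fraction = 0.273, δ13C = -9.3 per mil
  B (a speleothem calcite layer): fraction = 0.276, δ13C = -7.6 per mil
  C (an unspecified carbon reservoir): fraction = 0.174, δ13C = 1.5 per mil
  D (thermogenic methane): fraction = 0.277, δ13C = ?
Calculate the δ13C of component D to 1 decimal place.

-42.7 per mil

Isotope mass balance: δ_bulk = Σ fᵢ·δᵢ.
-16.2 = 0.273×(-9.3) + 0.276×(-7.6) + 0.174×(1.5) + 0.277×δ_D
0.277·δ_D = -16.2 − (-4.376) = -11.824
δ_D = -11.824 / 0.277 = -42.69 per mil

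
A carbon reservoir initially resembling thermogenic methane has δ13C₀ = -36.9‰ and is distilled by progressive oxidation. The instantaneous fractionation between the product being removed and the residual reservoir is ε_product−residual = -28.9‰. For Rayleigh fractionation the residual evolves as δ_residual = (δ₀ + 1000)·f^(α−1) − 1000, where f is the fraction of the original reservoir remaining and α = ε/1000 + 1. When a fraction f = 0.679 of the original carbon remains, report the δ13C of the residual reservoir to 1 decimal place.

Rayleigh residual: δ_res = (δ₀ + 1000)·f^(α−1) − 1000
α = ε/1000 + 1 = 0.97110, so α − 1 = -0.02890
f^(α−1) = 0.679^(-0.02890) = 1.011251
δ_res = (-36.9 + 1000) × 1.011251 − 1000 = 973.936 − 1000 = -26.06‰

-26.1‰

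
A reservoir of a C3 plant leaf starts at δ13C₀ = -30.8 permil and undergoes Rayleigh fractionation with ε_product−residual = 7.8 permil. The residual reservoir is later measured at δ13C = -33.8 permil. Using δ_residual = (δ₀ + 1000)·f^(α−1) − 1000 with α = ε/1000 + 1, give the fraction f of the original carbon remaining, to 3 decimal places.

0.672

α − 1 = ε/1000 = 0.0078
(δ_res + 1000)/(δ₀ + 1000) = (-33.8 + 1000)/(-30.8 + 1000) = 966.2/969.2 = 0.996905
f = 0.996905^(1/0.0078) = exp(ln(0.996905)/0.0078) = exp(-0.00310/0.0078)
f = exp(-0.3975) = 0.6720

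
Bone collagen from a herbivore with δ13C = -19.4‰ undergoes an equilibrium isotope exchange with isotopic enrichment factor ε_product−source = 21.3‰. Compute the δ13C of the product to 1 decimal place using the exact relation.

To first order, δ_product ≈ δ_source + ε = 1.9‰.
Exactly, δ_product = (δ_source + 1000)·(ε/1000 + 1) − 1000.
δ_product = (-19.4 + 1000) × (21.3/1000 + 1) − 1000
δ_product = 1.49‰

1.5‰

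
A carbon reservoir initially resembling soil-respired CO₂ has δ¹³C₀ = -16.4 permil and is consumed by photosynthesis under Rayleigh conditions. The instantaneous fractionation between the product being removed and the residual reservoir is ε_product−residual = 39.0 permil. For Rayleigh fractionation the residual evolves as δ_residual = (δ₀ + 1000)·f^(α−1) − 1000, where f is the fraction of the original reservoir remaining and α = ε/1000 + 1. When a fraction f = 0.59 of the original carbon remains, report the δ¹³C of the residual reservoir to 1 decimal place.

Rayleigh residual: δ_res = (δ₀ + 1000)·f^(α−1) − 1000
α = ε/1000 + 1 = 1.03900, so α − 1 = 0.03900
f^(α−1) = 0.59^(0.03900) = 0.979633
δ_res = (-16.4 + 1000) × 0.979633 − 1000 = 963.567 − 1000 = -36.43 permil

-36.4 permil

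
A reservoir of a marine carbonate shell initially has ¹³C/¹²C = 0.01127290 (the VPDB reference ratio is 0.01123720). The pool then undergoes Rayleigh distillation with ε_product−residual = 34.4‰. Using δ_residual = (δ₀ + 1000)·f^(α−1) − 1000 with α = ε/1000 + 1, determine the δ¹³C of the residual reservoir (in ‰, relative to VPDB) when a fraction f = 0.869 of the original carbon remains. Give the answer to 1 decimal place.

-1.7‰

δ₀ = (0.01127290/0.01123720 − 1)×1000 = (1.003177 − 1)×1000 = 3.177‰
α − 1 = ε/1000 = 0.0344
f^(α−1) = 0.869^(0.0344) = 0.995181
δ_res = (3.177 + 1000) × 0.995181 − 1000 = 998.343 − 1000 = -1.66‰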